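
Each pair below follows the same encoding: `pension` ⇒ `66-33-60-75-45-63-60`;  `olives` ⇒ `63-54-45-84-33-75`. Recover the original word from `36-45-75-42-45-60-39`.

p(#16)→66 and e(#5)→33: differences scale by 3, so n = 3·pos + 18. With a=1..z=26, the number is 3·pos + 18.
Undoing it on 36-45-75-42-45-60-39: 36→(36−18)÷3=6=f, 45→(45−18)÷3=9=i, 75→(75−18)÷3=19=s, 42→(42−18)÷3=8=h, 45→(45−18)÷3=9=i, 60→(60−18)÷3=14=n, 39→(39−18)÷3=7=g.

fishing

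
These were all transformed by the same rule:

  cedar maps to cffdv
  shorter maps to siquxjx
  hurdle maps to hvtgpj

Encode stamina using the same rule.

sucpmsg

Letter i (0-indexed) is shifted by i+0, so successive shifts are 0, 1, 2, ….
On stamina: s+0=s, t+1=u, a+2=c, m+3=p, i+4=m, n+5=s, a+6=g.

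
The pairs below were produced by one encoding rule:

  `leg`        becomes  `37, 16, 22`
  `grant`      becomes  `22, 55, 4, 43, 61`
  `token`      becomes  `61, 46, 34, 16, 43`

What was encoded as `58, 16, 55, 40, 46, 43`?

l(#12)→37 and e(#5)→16: differences scale by 3, so n = 3·pos + 1. With a=1..z=26, the number is 3·pos + 1.
Decoding 58, 16, 55, 40, 46, 43: 58→(58−1)÷3=19=s, 16→(16−1)÷3=5=e, 55→(55−1)÷3=18=r, 40→(40−1)÷3=13=m, 46→(46−1)÷3=15=o, 43→(43−1)÷3=14=n.

sermon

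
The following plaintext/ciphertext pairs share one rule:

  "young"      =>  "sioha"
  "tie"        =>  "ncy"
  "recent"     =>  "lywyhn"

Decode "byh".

This is a Caesar cipher with shift 20.
Decoding byh: b−20=h, y−20=e, h−20=n.

hen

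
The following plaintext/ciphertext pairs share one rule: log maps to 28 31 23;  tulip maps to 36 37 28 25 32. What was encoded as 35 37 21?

sue

Each letter is replaced by its alphabet position (a=1..z=26) + 16.
Decoding 35 37 21: 35→(35−16)÷1=19=s, 37→(37−16)÷1=21=u, 21→(21−16)÷1=5=e.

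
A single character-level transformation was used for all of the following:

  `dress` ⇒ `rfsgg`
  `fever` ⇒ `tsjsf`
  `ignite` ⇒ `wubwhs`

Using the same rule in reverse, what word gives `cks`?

Compare letters: d→r is +14, r→f is +14, e→s is +14 — a constant shift. This is a Caesar cipher with shift 14.
Undoing it on cks: c−14=o, k−14=w, s−14=e.

owe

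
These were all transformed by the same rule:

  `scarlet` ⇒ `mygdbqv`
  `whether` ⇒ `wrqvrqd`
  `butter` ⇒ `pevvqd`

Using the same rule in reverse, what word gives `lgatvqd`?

Treating letters as 0–25, the rule is x ↦ 9x + 6 (mod 26).
Reversing it on lgatvqd: l(11)→3·(11−6)≡15=p; g(6)→3·(6−6)≡0=a; a(0)→3·(0−6)≡8=i; t(19)→3·(19−6)≡13=n; v(21)→3·(21−6)≡19=t; q(16)→3·(16−6)≡4=e; d(3)→3·(3−6)≡17=r (all mod 26).

painter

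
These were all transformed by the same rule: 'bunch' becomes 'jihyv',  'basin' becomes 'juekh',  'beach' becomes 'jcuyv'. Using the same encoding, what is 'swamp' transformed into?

Each letter's alphabet position (a=0..z=25) is mapped through 15·x+20 mod 26 — an affine cipher.
For swamp: s(18)→15·18+20≡4=e; w(22)→15·22+20≡12=m; a(0)→15·0+20≡20=u; m(12)→15·12+20≡18=s; p(15)→15·15+20≡11=l (all mod 26).

emusl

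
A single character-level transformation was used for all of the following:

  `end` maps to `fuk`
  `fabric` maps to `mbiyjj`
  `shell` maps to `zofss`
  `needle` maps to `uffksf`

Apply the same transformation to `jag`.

The shift depends on letter class: consonant n→u is +7, but vowel e→f is +1. The rule splits by letter class: vowels +1, consonants +7.
For jag: j(cons)+7=q, a(vowel)+1=b, g(cons)+7=n.

qbn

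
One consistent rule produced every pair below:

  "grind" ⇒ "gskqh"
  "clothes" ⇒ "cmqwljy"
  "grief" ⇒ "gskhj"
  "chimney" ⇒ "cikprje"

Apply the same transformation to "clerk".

In grind: g→g is +0, r→s is +1, i→k is +2, n→q is +3 — the shift increases by 1 each position. The shift increases by 1 at each position, starting from +0: 0, 1, 2, ….
Applying it to clerk: c+0=c, l+1=m, e+2=g, r+3=u, k+4=o.

cmguo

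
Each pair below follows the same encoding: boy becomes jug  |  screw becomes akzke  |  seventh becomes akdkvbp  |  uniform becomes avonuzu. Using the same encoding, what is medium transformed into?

ukloau

The rule splits by letter class: vowels +6, consonants +8.
For medium: m(cons)+8=u, e(vowel)+6=k, d(cons)+8=l, i(vowel)+6=o, u(vowel)+6=a, m(cons)+8=u.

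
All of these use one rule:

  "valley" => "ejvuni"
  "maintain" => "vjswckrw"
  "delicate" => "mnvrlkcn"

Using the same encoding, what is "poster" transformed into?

yxccnb

Shifts by position in valley: pos 0: v→e (+9), pos 1: a→j (+9), pos 2: l→v (+10), pos 3: l→u (+9), pos 4: e→n (+9), pos 5: y→i (+10) — repeating every 3. It's a Vigenère-style cipher with numeric key [9,9,10]: position i shifts by key[i mod 3].
Applying it to poster: p+9=y, o+9=x, s+10=c, t+9=c, e+9=n, r+10=b.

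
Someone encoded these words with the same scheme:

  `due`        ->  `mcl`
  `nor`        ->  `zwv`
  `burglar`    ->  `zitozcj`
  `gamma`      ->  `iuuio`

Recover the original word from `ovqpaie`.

The output letters match the input read backwards, each shifted +8: due reversed is eud. Two steps: reverse the string, then apply a Caesar shift of +8.
Reversing it on ovqpaie: shift back: o−8=g, v−8=n, q−8=i, p−8=h, a−8=s, i−8=a, e−8=w → gnihsaw; then reverse → washing.

washing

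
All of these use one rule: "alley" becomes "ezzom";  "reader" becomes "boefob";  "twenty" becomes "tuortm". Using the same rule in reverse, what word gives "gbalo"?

a(0)→e(4) and l(11)→z(25) fit y≡9x+4 (mod 26); the inverse of 9 mod 26 is 3. Each letter's alphabet position (a=0..z=25) is mapped through 9·x+4 mod 26 — an affine cipher.
Undoing it on gbalo: g(6)→3·(6−4)≡6=g; b(1)→3·(1−4)≡17=r; a(0)→3·(0−4)≡14=o; l(11)→3·(11−4)≡21=v; o(14)→3·(14−4)≡4=e (all mod 26).

grove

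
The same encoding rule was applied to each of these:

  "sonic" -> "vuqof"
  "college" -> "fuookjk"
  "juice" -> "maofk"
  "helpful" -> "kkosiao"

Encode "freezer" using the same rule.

Two shifts are in play — +6 for a/e/i/o/u, +3 for every other letter.
On freezer: f(cons)+3=i, r(cons)+3=u, e(vowel)+6=k, e(vowel)+6=k, z(cons)+3=c, e(vowel)+6=k, r(cons)+3=u.

iukkcku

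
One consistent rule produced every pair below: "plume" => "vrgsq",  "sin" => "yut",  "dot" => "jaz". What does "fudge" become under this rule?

The shift depends on letter class: consonant p→v is +6, but vowel u→g is +12. The rule splits by letter class: vowels +12, consonants +6.
For fudge: f(cons)+6=l, u(vowel)+12=g, d(cons)+6=j, g(cons)+6=m, e(vowel)+12=q.

lgjmq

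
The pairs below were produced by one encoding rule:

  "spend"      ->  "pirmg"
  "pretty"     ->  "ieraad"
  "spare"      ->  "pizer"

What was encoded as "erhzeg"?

This is an affine cipher: with a=0,…,z=25, each position x becomes (11x+25) mod 26.
Undoing it on erhzeg: e(4)→19·(4−25)≡17=r; r(17)→19·(17−25)≡4=e; h(7)→19·(7−25)≡22=w; z(25)→19·(25−25)≡0=a; e(4)→19·(4−25)≡17=r; g(6)→19·(6−25)≡3=d (all mod 26).

reward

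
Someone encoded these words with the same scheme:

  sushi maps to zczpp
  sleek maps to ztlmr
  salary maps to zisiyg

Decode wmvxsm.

Shifts by position in sushi: pos 0: s→z (+7), pos 1: u→c (+8), pos 2: s→z (+7), pos 3: h→p (+8) — repeating every 2. It's a Vigenère-style cipher with numeric key [7,8]: position i shifts by key[i mod 2].
Reversing it on wmvxsm: w−7=p, m−8=e, v−7=o, x−8=p, s−7=l, m−8=e.

people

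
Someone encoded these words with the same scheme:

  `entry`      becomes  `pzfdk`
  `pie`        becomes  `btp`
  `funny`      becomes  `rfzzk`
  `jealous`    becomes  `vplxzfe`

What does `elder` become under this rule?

The shift depends on letter class: consonant n→z is +12, but vowel e→p is +11. Two shifts are in play — +11 for a/e/i/o/u, +12 for every other letter.
On elder: e(vowel)+11=p, l(cons)+12=x, d(cons)+12=p, e(vowel)+11=p, r(cons)+12=d.

pxppd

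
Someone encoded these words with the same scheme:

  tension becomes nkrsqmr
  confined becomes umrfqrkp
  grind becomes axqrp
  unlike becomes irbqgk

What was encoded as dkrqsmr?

venison

Treating letters as 0–25, the rule is x ↦ 21x + 4 (mod 26).
Decoding dkrqsmr: d(3)→5·(3−4)≡21=v; k(10)→5·(10−4)≡4=e; r(17)→5·(17−4)≡13=n; q(16)→5·(16−4)≡8=i; s(18)→5·(18−4)≡18=s; m(12)→5·(12−4)≡14=o; r(17)→5·(17−4)≡13=n (all mod 26).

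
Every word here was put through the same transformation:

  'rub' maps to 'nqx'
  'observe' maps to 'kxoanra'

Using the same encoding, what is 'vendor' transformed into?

It's a constant shift of +22 (ROT22).
For vendor: v+22=r, e+22=a, n+22=j, d+22=z, o+22=k, r+22=n.

rajzkn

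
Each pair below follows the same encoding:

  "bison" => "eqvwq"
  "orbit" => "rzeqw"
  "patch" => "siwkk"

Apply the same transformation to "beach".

Shifts by position in bison: pos 0: b→e (+3), pos 1: i→q (+8), pos 2: s→v (+3), pos 3: o→w (+8) — repeating every 2. A repeating key of period 2 is used — shifts +3, +8 over and over.
For beach: b+3=e, e+8=m, a+3=d, c+8=k, h+3=k.

emdkk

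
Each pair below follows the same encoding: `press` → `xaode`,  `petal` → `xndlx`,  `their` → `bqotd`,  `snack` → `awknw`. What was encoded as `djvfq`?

In press: p→x is +8, r→a is +9, e→o is +10, s→d is +11 — the shift increases by 1 each position. The shift increases by 1 at each position, starting from +8: 8, 9, 10, ….
Reversing it on djvfq: d−8=v, j−9=a, v−10=l, f−11=u, q−12=e.

value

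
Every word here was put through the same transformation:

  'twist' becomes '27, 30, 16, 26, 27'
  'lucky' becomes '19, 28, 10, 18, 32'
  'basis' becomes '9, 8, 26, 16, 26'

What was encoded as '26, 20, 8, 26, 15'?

smash

Each letter is replaced by its alphabet position (a=1..z=26) + 7.
Decoding 26, 20, 8, 26, 15: 26→(26−7)÷1=19=s, 20→(20−7)÷1=13=m, 8→(8−7)÷1=1=a, 26→(26−7)÷1=19=s, 15→(15−7)÷1=8=h.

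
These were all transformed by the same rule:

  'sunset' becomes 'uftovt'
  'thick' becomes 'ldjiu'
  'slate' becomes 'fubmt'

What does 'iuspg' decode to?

forth

The output letters match the input read backwards, each shifted +1: sunset reversed is tesnus. Two steps: reverse the string, then apply a Caesar shift of +1.
Undoing it on iuspg: shift back: i−1=h, u−1=t, s−1=r, p−1=o, g−1=f → htrof; then reverse → forth.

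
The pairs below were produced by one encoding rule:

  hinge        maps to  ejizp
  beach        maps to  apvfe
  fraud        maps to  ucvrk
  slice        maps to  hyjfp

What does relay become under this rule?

This is an affine cipher: with a=0,…,z=25, each position x becomes (5x+21) mod 26.
For relay: r(17)→5·17+21≡2=c; e(4)→5·4+21≡15=p; l(11)→5·11+21≡24=y; a(0)→5·0+21≡21=v; y(24)→5·24+21≡11=l (all mod 26).

cpyvl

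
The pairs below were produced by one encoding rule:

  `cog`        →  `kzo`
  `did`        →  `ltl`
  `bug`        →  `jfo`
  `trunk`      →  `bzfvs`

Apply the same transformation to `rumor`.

The shift depends on letter class: consonant c→k is +8, but vowel o→z is +11. Vowels shift forward by 11 and consonants shift forward by 8.
On rumor: r(cons)+8=z, u(vowel)+11=f, m(cons)+8=u, o(vowel)+11=z, r(cons)+8=z.

zfuzz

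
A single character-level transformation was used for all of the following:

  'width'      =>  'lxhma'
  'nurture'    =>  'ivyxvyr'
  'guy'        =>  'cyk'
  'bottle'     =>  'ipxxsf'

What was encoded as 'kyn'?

jug

Read the word backwards and shift each letter +4.
Decoding kyn: shift back: k−4=g, y−4=u, n−4=j → guj; then reverse → jug.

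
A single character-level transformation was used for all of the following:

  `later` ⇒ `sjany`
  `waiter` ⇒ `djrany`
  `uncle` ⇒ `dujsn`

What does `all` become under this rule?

jss

The shift depends on letter class: consonant l→s is +7, but vowel a→j is +9. The rule splits by letter class: vowels +9, consonants +7.
For all: a(vowel)+9=j, l(cons)+7=s, l(cons)+7=s.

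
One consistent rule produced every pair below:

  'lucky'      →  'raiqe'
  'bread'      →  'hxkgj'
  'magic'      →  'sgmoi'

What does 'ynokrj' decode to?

shield

It's a constant shift of +6 (ROT6).
Undoing it on ynokrj: y−6=s, n−6=h, o−6=i, k−6=e, r−6=l, j−6=d.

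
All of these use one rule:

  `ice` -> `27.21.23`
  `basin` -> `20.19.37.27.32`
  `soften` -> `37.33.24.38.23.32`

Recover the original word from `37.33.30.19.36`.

Each letter is replaced by its alphabet position (a=1..z=26) + 18.
Decoding 37.33.30.19.36: 37→(37−18)÷1=19=s, 33→(33−18)÷1=15=o, 30→(30−18)÷1=12=l, 19→(19−18)÷1=1=a, 36→(36−18)÷1=18=r.

solar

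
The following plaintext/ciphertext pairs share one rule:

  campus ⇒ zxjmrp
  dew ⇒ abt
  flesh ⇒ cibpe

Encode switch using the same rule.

Compare letters: c→z is +23, a→x is +23, m→j is +23 — a constant shift. Every letter moves 23 places later in the alphabet, wrapping around z→a.
Applying it to switch: s+23=p, w+23=t, i+23=f, t+23=q, c+23=z, h+23=e.

ptfqze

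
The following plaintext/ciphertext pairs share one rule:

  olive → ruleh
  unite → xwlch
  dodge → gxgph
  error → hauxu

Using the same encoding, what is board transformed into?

Shifts by position in olive: pos 0: o→r (+3), pos 1: l→u (+9), pos 2: i→l (+3), pos 3: v→e (+9) — repeating every 2. The shifts repeat in a cycle of length 2: positions 0,1,… shift by +3, +9, then the pattern repeats.
On board: b+3=e, o+9=x, a+3=d, r+9=a, d+3=g.

exdag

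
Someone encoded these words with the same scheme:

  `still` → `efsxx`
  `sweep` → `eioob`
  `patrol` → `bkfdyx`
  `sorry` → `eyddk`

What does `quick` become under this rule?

The shift depends on letter class: consonant s→e is +12, but vowel i→s is +10. Two shifts are in play — +10 for a/e/i/o/u, +12 for every other letter.
For quick: q(cons)+12=c, u(vowel)+10=e, i(vowel)+10=s, c(cons)+12=o, k(cons)+12=w.

cesow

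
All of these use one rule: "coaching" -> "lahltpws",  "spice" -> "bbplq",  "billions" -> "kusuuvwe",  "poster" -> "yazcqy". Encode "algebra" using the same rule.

Shifts by position in coaching: pos 0: c→l (+9), pos 1: o→a (+12), pos 2: a→h (+7), pos 3: c→l (+9), pos 4: h→t (+12), pos 5: i→p (+7) — repeating every 3. A repeating key of period 3 is used — shifts +9, +12, +7 over and over.
Applying it to algebra: a+9=j, l+12=x, g+7=n, e+9=n, b+12=n, r+7=y, a+9=j.

jxnnnyj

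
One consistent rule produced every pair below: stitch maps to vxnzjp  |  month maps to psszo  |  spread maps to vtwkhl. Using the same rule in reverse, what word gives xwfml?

In stitch: s→v is +3, t→x is +4, i→n is +5, t→z is +6 — the shift increases by 1 each position. Letter i (0-indexed) is shifted by i+3, so successive shifts are 3, 4, 5, ….
Undoing it on xwfml: x−3=u, w−4=s, f−5=a, m−6=g, l−7=e.

usage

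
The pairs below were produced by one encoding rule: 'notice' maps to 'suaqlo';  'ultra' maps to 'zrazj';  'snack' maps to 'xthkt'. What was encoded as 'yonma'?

The shift increases by 1 at each position, starting from +5: 5, 6, 7, ….
Decoding yonma: y−5=t, o−6=i, n−7=g, m−8=e, a−9=r.

tiger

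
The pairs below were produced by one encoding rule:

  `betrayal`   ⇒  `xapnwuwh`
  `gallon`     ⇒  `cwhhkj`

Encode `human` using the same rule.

Compare letters: b→x is +22, e→a is +22, t→p is +22 — a constant shift. This is a Caesar cipher with shift 22.
On human: h+22=d, u+22=q, m+22=i, a+22=w, n+22=j.

dqiwj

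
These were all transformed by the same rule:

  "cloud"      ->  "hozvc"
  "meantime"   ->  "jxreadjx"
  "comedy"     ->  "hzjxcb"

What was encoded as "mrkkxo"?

c(2)→h(7) and l(11)→o(14) fit y≡21x+17 (mod 26); the inverse of 21 mod 26 is 5. This is an affine cipher: with a=0,…,z=25, each position x becomes (21x+17) mod 26.
Undoing it on mrkkxo: m(12)→5·(12−17)≡1=b; r(17)→5·(17−17)≡0=a; k(10)→5·(10−17)≡17=r; k(10)→5·(10−17)≡17=r; x(23)→5·(23−17)≡4=e; o(14)→5·(14−17)≡11=l (all mod 26).

barrel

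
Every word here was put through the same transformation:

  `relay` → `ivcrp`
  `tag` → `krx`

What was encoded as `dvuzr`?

Compare letters: r→i is +17, e→v is +17, l→c is +17 — a constant shift. Every letter moves 17 places later in the alphabet, wrapping around z→a.
Decoding dvuzr: d−17=m, v−17=e, u−17=d, z−17=i, r−17=a.

media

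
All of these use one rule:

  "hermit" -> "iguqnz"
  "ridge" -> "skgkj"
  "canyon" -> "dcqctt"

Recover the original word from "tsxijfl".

Each letter shifts forward by (position + 1), i.e. 1, 2, 3, … — the shift grows by one for each successive letter.
Reversing it on tsxijfl: t−1=s, s−2=q, x−3=u, i−4=e, j−5=e, f−6=z, l−7=e.

squeeze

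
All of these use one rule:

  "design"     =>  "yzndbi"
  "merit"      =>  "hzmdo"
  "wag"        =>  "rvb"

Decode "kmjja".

proof

It's a constant shift of +21 (ROT21).
Reversing it on kmjja: k−21=p, m−21=r, j−21=o, j−21=o, a−21=f.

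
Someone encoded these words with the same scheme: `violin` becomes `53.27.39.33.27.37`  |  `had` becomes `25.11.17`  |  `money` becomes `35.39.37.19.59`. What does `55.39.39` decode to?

woo

Each letter becomes 2×(its alphabet position, a=1..z=26) + 9.
Reversing it on 55.39.39: 55→(55−9)÷2=23=w, 39→(39−9)÷2=15=o, 39→(39−9)÷2=15=o.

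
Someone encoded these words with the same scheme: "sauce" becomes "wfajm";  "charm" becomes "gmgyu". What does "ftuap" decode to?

In sauce: s→w is +4, a→f is +5, u→a is +6, c→j is +7 — the shift increases by 1 each position. The shift increases by 1 at each position, starting from +4: 4, 5, 6, ….
Decoding ftuap: f−4=b, t−5=o, u−6=o, a−7=t, p−8=h.

booth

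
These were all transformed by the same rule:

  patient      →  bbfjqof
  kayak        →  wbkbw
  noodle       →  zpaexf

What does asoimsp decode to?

orchard

Shifts by position in patient: pos 0: p→b (+12), pos 1: a→b (+1), pos 2: t→f (+12), pos 3: i→j (+1) — repeating every 2. It's a Vigenère-style cipher with numeric key [12,1]: position i shifts by key[i mod 2].
Undoing it on asoimsp: a−12=o, s−1=r, o−12=c, i−1=h, m−12=a, s−1=r, p−12=d.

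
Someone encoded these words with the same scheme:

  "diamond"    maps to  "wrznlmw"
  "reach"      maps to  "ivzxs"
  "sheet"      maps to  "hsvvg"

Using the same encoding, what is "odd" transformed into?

Each pair mirrors across the alphabet (d↔w, i↔r, a↔z): positions sum to 25. Letters are reflected about the middle of the alphabet (position → 25−position): Atbash.
For odd: o↔l, d↔w, d↔w.

lww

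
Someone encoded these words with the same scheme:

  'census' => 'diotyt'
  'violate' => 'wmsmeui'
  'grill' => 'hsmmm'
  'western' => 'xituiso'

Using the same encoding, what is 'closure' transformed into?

dmstysi

The shift depends on letter class: consonant c→d is +1, but vowel e→i is +4. The rule splits by letter class: vowels +4, consonants +1.
On closure: c(cons)+1=d, l(cons)+1=m, o(vowel)+4=s, s(cons)+1=t, u(vowel)+4=y, r(cons)+1=s, e(vowel)+4=i.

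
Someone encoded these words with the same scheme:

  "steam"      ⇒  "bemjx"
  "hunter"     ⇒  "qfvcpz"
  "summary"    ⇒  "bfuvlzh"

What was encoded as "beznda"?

stress

Shifts by position in steam: pos 0: s→b (+9), pos 1: t→e (+11), pos 2: e→m (+8), pos 3: a→j (+9), pos 4: m→x (+11) — repeating every 3. A repeating key of period 3 is used — shifts +9, +11, +8 over and over.
Reversing it on beznda: b−9=s, e−11=t, z−8=r, n−9=e, d−11=s, a−8=s.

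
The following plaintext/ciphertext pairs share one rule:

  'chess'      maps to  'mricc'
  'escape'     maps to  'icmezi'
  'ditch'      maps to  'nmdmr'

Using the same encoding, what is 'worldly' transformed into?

gsbvnvi

The shift depends on letter class: consonant c→m is +10, but vowel e→i is +4. Two shifts are in play — +4 for a/e/i/o/u, +10 for every other letter.
Applying it to worldly: w(cons)+10=g, o(vowel)+4=s, r(cons)+10=b, l(cons)+10=v, d(cons)+10=n, l(cons)+10=v, y(cons)+10=i.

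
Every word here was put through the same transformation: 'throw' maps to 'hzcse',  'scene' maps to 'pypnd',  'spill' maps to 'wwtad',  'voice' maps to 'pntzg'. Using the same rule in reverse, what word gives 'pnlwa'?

place

Read the word backwards and shift each letter +11.
Undoing it on pnlwa: shift back: p−11=e, n−11=c, l−11=a, w−11=l, a−11=p → ecalp; then reverse → place.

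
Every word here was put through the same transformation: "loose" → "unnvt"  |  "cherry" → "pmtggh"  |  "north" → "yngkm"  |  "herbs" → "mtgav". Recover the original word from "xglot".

l(11)→u(20) and o(14)→n(13) fit y≡15x+11 (mod 26); the inverse of 15 mod 26 is 7. Treating letters as 0–25, the rule is x ↦ 15x + 11 (mod 26).
Undoing it on xglot: x(23)→7·(23−11)≡6=g; g(6)→7·(6−11)≡17=r; l(11)→7·(11−11)≡0=a; o(14)→7·(14−11)≡21=v; t(19)→7·(19−11)≡4=e (all mod 26).

grave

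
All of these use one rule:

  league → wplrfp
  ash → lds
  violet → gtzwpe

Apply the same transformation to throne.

Compare letters: l→w is +11, e→p is +11, a→l is +11 — a constant shift. Every letter moves 11 places later in the alphabet, wrapping around z→a.
On throne: t+11=e, h+11=s, r+11=c, o+11=z, n+11=y, e+11=p.

esczyp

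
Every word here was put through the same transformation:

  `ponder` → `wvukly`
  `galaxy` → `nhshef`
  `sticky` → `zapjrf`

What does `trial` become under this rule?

Compare letters: p→w is +7, o→v is +7, n→u is +7 — a constant shift. Every letter moves 7 places later in the alphabet, wrapping around z→a.
Applying it to trial: t+7=a, r+7=y, i+7=p, a+7=h, l+7=s.

ayphs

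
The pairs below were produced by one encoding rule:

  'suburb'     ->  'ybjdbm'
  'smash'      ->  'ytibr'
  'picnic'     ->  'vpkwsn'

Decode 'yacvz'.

stump

In suburb: s→y is +6, u→b is +7, b→j is +8, u→d is +9 — the shift increases by 1 each position. Letter i (0-indexed) is shifted by i+6, so successive shifts are 6, 7, 8, ….
Reversing it on yacvz: y−6=s, a−7=t, c−8=u, v−9=m, z−10=p.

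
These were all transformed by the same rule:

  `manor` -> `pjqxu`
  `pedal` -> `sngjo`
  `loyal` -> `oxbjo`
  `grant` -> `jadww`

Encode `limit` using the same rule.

Shifts by position in manor: pos 0: m→p (+3), pos 1: a→j (+9), pos 2: n→q (+3), pos 3: o→x (+9) — repeating every 2. It's a Vigenère-style cipher with numeric key [3,9]: position i shifts by key[i mod 2].
Applying it to limit: l+3=o, i+9=r, m+3=p, i+9=r, t+3=w.

orprw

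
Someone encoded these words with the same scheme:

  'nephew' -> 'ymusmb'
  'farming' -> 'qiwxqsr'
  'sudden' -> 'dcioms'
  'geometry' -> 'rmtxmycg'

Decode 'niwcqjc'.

Shifts by position in nephew: pos 0: n→y (+11), pos 1: e→m (+8), pos 2: p→u (+5), pos 3: h→s (+11), pos 4: e→m (+8), pos 5: w→b (+5) — repeating every 3. A repeating key of period 3 is used — shifts +11, +8, +5 over and over.
Undoing it on niwcqjc: n−11=c, i−8=a, w−5=r, c−11=r, q−8=i, j−5=e, c−11=r.

carrier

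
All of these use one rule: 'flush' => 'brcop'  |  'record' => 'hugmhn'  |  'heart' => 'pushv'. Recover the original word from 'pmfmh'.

Treating letters as 0–25, the rule is x ↦ 7x + 18 (mod 26).
Decoding pmfmh: p(15)→15·(15−18)≡7=h; m(12)→15·(12−18)≡14=o; f(5)→15·(5−18)≡13=n; m(12)→15·(12−18)≡14=o; h(7)→15·(7−18)≡17=r (all mod 26).

honor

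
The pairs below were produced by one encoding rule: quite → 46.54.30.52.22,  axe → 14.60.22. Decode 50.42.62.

soy

q(#17)→46 and u(#21)→54: differences scale by 2, so n = 2·pos + 12. With a=1..z=26, the number is 2·pos + 12.
Undoing it on 50.42.62: 50→(50−12)÷2=19=s, 42→(42−12)÷2=15=o, 62→(62−12)÷2=25=y.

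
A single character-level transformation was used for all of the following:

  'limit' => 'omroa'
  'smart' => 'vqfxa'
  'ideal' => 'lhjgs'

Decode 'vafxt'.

In limit: l→o is +3, i→m is +4, m→r is +5, i→o is +6 — the shift increases by 1 each position. The shift increases by 1 at each position, starting from +3: 3, 4, 5, ….
Undoing it on vafxt: v−3=s, a−4=w, f−5=a, x−6=r, t−7=m.

swarm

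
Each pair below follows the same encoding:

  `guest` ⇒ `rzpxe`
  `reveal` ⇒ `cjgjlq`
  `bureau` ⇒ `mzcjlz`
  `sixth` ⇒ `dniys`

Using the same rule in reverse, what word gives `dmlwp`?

share

Shifts by position in guest: pos 0: g→r (+11), pos 1: u→z (+5), pos 2: e→p (+11), pos 3: s→x (+5) — repeating every 2. The shifts repeat in a cycle of length 2: positions 0,1,… shift by +11, +5, then the pattern repeats.
Reversing it on dmlwp: d−11=s, m−5=h, l−11=a, w−5=r, p−11=e.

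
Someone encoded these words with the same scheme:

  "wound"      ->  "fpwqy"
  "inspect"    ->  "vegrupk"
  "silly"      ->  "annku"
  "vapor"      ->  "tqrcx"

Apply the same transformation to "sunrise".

The output letters match the input read backwards, each shifted +2: wound reversed is dnuow. Read the word backwards and shift each letter +2.
On sunrise: reverse → esirnus; then shift: e+2=g, s+2=u, i+2=k, r+2=t, n+2=p, u+2=w, s+2=u.

guktpwu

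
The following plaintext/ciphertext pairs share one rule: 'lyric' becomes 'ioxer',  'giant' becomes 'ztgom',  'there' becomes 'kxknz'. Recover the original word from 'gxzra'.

ultra

The word is reversed, then every letter is shifted forward by 6.
Undoing it on gxzra: shift back: g−6=a, x−6=r, z−6=t, r−6=l, a−6=u → artlu; then reverse → ultra.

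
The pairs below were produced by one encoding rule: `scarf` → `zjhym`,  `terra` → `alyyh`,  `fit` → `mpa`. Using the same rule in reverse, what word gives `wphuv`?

Compare letters: s→z is +7, c→j is +7, a→h is +7 — a constant shift. It's a constant shift of +7 (ROT7).
Decoding wphuv: w−7=p, p−7=i, h−7=a, u−7=n, v−7=o.

piano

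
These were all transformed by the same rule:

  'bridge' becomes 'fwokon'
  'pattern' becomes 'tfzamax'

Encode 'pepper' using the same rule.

tjvwma

In bridge: b→f is +4, r→w is +5, i→o is +6, d→k is +7 — the shift increases by 1 each position. The shift increases by 1 at each position, starting from +4: 4, 5, 6, ….
For pepper: p+4=t, e+5=j, p+6=v, p+7=w, e+8=m, r+9=a.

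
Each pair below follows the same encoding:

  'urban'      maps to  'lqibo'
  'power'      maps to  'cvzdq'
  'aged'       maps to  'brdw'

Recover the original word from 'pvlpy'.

couch

u(20)→l(11) and r(17)→q(16) fit y≡7x+1 (mod 26); the inverse of 7 mod 26 is 15. Treating letters as 0–25, the rule is x ↦ 7x + 1 (mod 26).
Decoding pvlpy: p(15)→15·(15−1)≡2=c; v(21)→15·(21−1)≡14=o; l(11)→15·(11−1)≡20=u; p(15)→15·(15−1)≡2=c; y(24)→15·(24−1)≡7=h (all mod 26).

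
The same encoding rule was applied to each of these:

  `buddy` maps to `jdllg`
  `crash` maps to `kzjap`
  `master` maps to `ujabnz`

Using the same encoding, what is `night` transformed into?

Two shifts are in play — +9 for a/e/i/o/u, +8 for every other letter.
On night: n(cons)+8=v, i(vowel)+9=r, g(cons)+8=o, h(cons)+8=p, t(cons)+8=b.

vropb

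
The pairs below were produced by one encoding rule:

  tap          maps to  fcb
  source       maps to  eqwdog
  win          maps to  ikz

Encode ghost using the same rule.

stqef

The shift depends on letter class: consonant t→f is +12, but vowel a→c is +2. The rule splits by letter class: vowels +2, consonants +12.
For ghost: g(cons)+12=s, h(cons)+12=t, o(vowel)+2=q, s(cons)+12=e, t(cons)+12=f.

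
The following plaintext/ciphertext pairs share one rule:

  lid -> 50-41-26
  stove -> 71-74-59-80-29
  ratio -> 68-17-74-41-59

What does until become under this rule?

l(#12)→50 and i(#9)→41: differences scale by 3, so n = 3·pos + 14. With a=1..z=26, the number is 3·pos + 14.
For until: u=21→77, n=14→56, t=20→74, i=9→41, l=12→50.

77-56-74-41-50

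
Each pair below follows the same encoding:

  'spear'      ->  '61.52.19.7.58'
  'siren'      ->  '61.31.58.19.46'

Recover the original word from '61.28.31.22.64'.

shift

The formula is n = 3×(alphabet index, a=1) + 4.
Decoding 61.28.31.22.64: 61→(61−4)÷3=19=s, 28→(28−4)÷3=8=h, 31→(31−4)÷3=9=i, 22→(22−4)÷3=6=f, 64→(64−4)÷3=20=t.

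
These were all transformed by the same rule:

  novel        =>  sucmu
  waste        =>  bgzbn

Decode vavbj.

quota

In novel: n→s is +5, o→u is +6, v→c is +7, e→m is +8 — the shift increases by 1 each position. Each letter shifts forward by (position + 5), i.e. 5, 6, 7, … — the shift grows by one for each successive letter.
Undoing it on vavbj: v−5=q, a−6=u, v−7=o, b−8=t, j−9=a.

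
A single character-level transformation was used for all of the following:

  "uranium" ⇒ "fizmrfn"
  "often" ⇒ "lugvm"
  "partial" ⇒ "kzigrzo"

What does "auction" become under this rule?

zfxgrlm

Each pair mirrors across the alphabet (u↔f, r↔i, a↔z): positions sum to 25. Each letter is replaced by its mirror in the alphabet: a↔z, b↔y, c↔x, and so on (the Atbash cipher).
Applying it to auction: a↔z, u↔f, c↔x, t↔g, i↔r, o↔l, n↔m.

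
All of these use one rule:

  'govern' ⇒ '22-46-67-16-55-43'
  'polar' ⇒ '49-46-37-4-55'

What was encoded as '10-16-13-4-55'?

cedar

g(#7)→22 and o(#15)→46: differences scale by 3, so n = 3·pos + 1. The formula is n = 3×(alphabet index, a=1) + 1.
Decoding 10-16-13-4-55: 10→(10−1)÷3=3=c, 16→(16−1)÷3=5=e, 13→(13−1)÷3=4=d, 4→(4−1)÷3=1=a, 55→(55−1)÷3=18=r.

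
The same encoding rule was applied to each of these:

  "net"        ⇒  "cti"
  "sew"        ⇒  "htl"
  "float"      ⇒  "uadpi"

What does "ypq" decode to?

jab

Compare letters: n→c is +15, e→t is +15, t→i is +15 — a constant shift. Each letter is shifted forward by 15 in the alphabet (a Caesar shift of +15).
Undoing it on ypq: y−15=j, p−15=a, q−15=b.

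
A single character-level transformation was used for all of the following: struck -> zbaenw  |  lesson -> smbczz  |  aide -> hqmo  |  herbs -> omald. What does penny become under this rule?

wmwxj

In struck: s→z is +7, t→b is +8, r→a is +9, u→e is +10 — the shift increases by 1 each position. Letter i (0-indexed) is shifted by i+7, so successive shifts are 7, 8, 9, ….
Applying it to penny: p+7=w, e+8=m, n+9=w, n+10=x, y+11=j.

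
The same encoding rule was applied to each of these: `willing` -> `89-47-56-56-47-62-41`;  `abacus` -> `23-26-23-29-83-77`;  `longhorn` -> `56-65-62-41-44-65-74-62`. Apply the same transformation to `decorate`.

w(#23)→89 and i(#9)→47: differences scale by 3, so n = 3·pos + 20. The formula is n = 3×(alphabet index, a=1) + 20.
Applying it to decorate: d=4→32, e=5→35, c=3→29, o=15→65, r=18→74, a=1→23, t=20→80, e=5→35.

32-35-29-65-74-23-80-35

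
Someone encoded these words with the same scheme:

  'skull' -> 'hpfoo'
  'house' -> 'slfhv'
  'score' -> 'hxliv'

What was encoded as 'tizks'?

Each pair mirrors across the alphabet (s↔h, k↔p, u↔f): positions sum to 25. This is the alphabet-reversal cipher (Atbash): a becomes z, b becomes y, etc.
Undoing it on tizks: t↔g, i↔r, z↔a, k↔p, s↔h.

graph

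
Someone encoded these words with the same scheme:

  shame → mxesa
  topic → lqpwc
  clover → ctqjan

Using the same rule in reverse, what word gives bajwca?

s(18)→m(12) and h(7)→x(23) fit y≡25x+4 (mod 26); the inverse of 25 mod 26 is 25. Each letter's alphabet position (a=0..z=25) is mapped through 25·x+4 mod 26 — an affine cipher.
Decoding bajwca: b(1)→25·(1−4)≡3=d; a(0)→25·(0−4)≡4=e; j(9)→25·(9−4)≡21=v; w(22)→25·(22−4)≡8=i; c(2)→25·(2−4)≡2=c; a(0)→25·(0−4)≡4=e (all mod 26).

device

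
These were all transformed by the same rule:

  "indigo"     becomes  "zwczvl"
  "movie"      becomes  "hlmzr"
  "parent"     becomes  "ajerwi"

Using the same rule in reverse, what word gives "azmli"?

i(8)→z(25) and n(13)→w(22) fit y≡15x+9 (mod 26); the inverse of 15 mod 26 is 7. Treating letters as 0–25, the rule is x ↦ 15x + 9 (mod 26).
Decoding azmli: a(0)→7·(0−9)≡15=p; z(25)→7·(25−9)≡8=i; m(12)→7·(12−9)≡21=v; l(11)→7·(11−9)≡14=o; i(8)→7·(8−9)≡19=t (all mod 26).

pivot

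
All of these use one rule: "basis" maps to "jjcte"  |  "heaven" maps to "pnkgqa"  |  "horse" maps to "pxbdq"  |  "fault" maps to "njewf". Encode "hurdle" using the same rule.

In basis: b→j is +8, a→j is +9, s→c is +10, i→t is +11 — the shift increases by 1 each position. Letter i (0-indexed) is shifted by i+8, so successive shifts are 8, 9, 10, ….
Applying it to hurdle: h+8=p, u+9=d, r+10=b, d+11=o, l+12=x, e+13=r.

pdboxr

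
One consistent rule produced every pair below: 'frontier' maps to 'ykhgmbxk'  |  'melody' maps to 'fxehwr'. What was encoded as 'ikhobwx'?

provide

Compare letters: f→y is +19, r→k is +19, o→h is +19 — a constant shift. Each letter is shifted forward by 19 in the alphabet (a Caesar shift of +19).
Reversing it on ikhobwx: i−19=p, k−19=r, h−19=o, o−19=v, b−19=i, w−19=d, x−19=e.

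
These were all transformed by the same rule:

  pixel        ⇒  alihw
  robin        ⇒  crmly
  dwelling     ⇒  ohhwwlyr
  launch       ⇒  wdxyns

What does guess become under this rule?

The shift depends on letter class: consonant p→a is +11, but vowel i→l is +3. Two shifts are in play — +3 for a/e/i/o/u, +11 for every other letter.
Applying it to guess: g(cons)+11=r, u(vowel)+3=x, e(vowel)+3=h, s(cons)+11=d, s(cons)+11=d.

rxhdd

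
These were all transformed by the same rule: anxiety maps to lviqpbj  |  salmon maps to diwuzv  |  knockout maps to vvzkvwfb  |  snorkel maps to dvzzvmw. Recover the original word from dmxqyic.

seminar

The shifts repeat in a cycle of length 2: positions 0,1,… shift by +11, +8, then the pattern repeats.
Decoding dmxqyic: d−11=s, m−8=e, x−11=m, q−8=i, y−11=n, i−8=a, c−11=r.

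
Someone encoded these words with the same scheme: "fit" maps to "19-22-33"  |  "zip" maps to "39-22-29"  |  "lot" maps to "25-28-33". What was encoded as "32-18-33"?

f is letter #6 and maps to 19: an offset of 13. Each letter is replaced by its alphabet position (a=1..z=26) + 13.
Reversing it on 32-18-33: 32→(32−13)÷1=19=s, 18→(18−13)÷1=5=e, 33→(33−13)÷1=20=t.

set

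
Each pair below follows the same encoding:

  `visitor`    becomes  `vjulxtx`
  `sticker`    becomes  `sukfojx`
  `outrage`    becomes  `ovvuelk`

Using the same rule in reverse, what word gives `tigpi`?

Each letter shifts forward by its position index (0, 1, 2, …) — the shift grows by one for each successive letter.
Reversing it on tigpi: t−0=t, i−1=h, g−2=e, p−3=m, i−4=e.

theme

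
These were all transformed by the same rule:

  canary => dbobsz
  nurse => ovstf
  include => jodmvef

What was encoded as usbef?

trade

Compare letters: c→d is +1, a→b is +1, n→o is +1 — a constant shift. This is a Caesar cipher with shift 1.
Reversing it on usbef: u−1=t, s−1=r, b−1=a, e−1=d, f−1=e.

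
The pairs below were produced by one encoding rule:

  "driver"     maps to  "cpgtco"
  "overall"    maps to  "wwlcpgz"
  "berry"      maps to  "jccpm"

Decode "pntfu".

The output letters match the input read backwards, each shifted +11: driver reversed is revird. Read the word backwards and shift each letter +11.
Undoing it on pntfu: shift back: p−11=e, n−11=c, t−11=i, f−11=u, u−11=j → eciuj; then reverse → juice.

juice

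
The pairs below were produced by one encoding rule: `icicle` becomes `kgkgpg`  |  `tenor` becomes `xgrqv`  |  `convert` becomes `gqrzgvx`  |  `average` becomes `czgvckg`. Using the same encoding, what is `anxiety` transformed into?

crbkgxc

The shift depends on letter class: consonant c→g is +4, but vowel i→k is +2. The rule splits by letter class: vowels +2, consonants +4.
For anxiety: a(vowel)+2=c, n(cons)+4=r, x(cons)+4=b, i(vowel)+2=k, e(vowel)+2=g, t(cons)+4=x, y(cons)+4=c.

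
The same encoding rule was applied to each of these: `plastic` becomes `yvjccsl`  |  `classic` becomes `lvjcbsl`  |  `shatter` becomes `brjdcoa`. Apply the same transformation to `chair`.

It's a Vigenère-style cipher with numeric key [9,10]: position i shifts by key[i mod 2].
For chair: c+9=l, h+10=r, a+9=j, i+10=s, r+9=a.

lrjsa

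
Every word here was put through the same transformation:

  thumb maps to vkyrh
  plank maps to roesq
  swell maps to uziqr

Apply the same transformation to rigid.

tlknj

In thumb: t→v is +2, h→k is +3, u→y is +4, m→r is +5 — the shift increases by 1 each position. Letter i (0-indexed) is shifted by i+2, so successive shifts are 2, 3, 4, ….
For rigid: r+2=t, i+3=l, g+4=k, i+5=n, d+6=j.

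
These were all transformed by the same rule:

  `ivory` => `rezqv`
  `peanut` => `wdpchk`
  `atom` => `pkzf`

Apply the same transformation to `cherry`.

judqqv

This is an affine cipher: with a=0,…,z=25, each position x becomes (23x+15) mod 26.
For cherry: c(2)→23·2+15≡9=j; h(7)→23·7+15≡20=u; e(4)→23·4+15≡3=d; r(17)→23·17+15≡16=q; r(17)→23·17+15≡16=q; y(24)→23·24+15≡21=v (all mod 26).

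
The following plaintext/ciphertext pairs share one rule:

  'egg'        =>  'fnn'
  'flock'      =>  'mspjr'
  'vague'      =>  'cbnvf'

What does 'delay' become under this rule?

kfsbf

The shift depends on letter class: consonant g→n is +7, but vowel e→f is +1. The rule splits by letter class: vowels +1, consonants +7.
Applying it to delay: d(cons)+7=k, e(vowel)+1=f, l(cons)+7=s, a(vowel)+1=b, y(cons)+7=f.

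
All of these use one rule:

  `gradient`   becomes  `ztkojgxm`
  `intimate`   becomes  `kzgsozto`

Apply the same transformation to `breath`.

The output letters match the input read backwards, each shifted +6: gradient reversed is tneidarg. The word is reversed, then every letter is shifted forward by 6.
Applying it to breath: reverse → htaerb; then shift: h+6=n, t+6=z, a+6=g, e+6=k, r+6=x, b+6=h.

nzgkxh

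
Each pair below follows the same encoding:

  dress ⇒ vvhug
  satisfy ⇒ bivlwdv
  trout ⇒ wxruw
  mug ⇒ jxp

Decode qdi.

The output letters match the input read backwards, each shifted +3: dress reversed is sserd. The word is reversed, then every letter is shifted forward by 3.
Decoding qdi: shift back: q−3=n, d−3=a, i−3=f → naf; then reverse → fan.

fan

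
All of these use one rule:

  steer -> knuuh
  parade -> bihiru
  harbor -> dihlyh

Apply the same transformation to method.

s(18)→k(10) and t(19)→n(13) fit y≡3x+8 (mod 26); the inverse of 3 mod 26 is 9. Each letter's alphabet position (a=0..z=25) is mapped through 3·x+8 mod 26 — an affine cipher.
For method: m(12)→3·12+8≡18=s; e(4)→3·4+8≡20=u; t(19)→3·19+8≡13=n; h(7)→3·7+8≡3=d; o(14)→3·14+8≡24=y; d(3)→3·3+8≡17=r (all mod 26).

sundyr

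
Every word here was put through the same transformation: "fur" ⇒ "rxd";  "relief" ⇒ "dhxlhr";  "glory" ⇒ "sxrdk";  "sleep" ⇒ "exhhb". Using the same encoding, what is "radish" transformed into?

ddplet

The shift depends on letter class: consonant f→r is +12, but vowel u→x is +3. The rule splits by letter class: vowels +3, consonants +12.
Applying it to radish: r(cons)+12=d, a(vowel)+3=d, d(cons)+12=p, i(vowel)+3=l, s(cons)+12=e, h(cons)+12=t.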